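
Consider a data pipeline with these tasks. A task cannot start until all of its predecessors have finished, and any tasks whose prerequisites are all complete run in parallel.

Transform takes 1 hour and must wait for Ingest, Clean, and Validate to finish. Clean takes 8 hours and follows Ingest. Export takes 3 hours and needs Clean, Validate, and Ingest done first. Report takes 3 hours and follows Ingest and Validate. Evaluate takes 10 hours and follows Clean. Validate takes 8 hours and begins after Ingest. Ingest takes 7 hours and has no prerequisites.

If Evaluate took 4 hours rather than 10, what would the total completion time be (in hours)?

19

Baseline: Ingest→Clean→Evaluate = 7+8+10 = 25 → 25 hours.
Since Evaluate is critical, the -6 change carries straight to that chain (now 19 hours).
That remains the longest chain; total 19 hours.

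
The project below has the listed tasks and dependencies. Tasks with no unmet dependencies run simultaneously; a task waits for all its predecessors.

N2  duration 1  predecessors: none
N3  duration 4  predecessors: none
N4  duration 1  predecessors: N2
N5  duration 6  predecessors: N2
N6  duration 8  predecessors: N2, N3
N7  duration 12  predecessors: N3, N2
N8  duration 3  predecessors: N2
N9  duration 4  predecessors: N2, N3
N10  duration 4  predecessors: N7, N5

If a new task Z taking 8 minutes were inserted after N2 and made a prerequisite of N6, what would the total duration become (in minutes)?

Originally the job takes 20 minutes.
With Z inserted, N6 now waits for max(N2, N3, Z).
New critical path: N3→N7→N10 = 4+12+4 = 20 ⇒ 20 minutes.

20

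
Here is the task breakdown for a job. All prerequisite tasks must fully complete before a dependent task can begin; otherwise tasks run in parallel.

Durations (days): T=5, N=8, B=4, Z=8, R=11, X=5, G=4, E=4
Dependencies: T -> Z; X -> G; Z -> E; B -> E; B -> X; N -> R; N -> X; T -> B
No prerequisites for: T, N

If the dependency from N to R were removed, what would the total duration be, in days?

18

With the dependency in place, N→R = 8+11 = 19 sets the finish at 19 days.
Without N→R, R's earliest start moves from 8 to 0.
New critical path: T→B→X→G = 5+4+5+4 = 18 ⇒ 18 days.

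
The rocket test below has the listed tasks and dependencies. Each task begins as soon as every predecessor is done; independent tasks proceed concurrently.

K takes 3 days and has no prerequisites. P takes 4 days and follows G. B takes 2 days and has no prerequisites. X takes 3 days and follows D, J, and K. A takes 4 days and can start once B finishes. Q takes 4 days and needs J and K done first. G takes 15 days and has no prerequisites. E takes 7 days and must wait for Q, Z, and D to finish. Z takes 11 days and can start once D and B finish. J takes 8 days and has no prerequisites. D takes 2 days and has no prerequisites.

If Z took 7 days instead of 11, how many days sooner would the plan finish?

Baseline: B→Z→E = 2+11+7 = 20 → 20 days.
Z is on the critical path; changing it to 7 makes that path 16 days.
New critical path: J→Q→E = 8+4+7 = 19 ⇒ 19 days.
Change in finish: 19 − 20 = -1 days.

1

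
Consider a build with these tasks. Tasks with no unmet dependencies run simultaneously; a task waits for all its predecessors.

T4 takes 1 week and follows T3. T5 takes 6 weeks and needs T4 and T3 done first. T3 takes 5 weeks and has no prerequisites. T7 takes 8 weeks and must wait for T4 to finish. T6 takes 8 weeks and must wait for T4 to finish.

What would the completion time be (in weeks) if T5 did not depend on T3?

14

With the dependency in place, T3→T4→T6 = 5+1+8 = 14 sets the finish at 14 weeks.
Dropping T3→T5 doesn't change T5's earliest start (6); another predecessor still binds.
After: T3→T4→T6 = 5+1+8 = 14 → 14 weeks.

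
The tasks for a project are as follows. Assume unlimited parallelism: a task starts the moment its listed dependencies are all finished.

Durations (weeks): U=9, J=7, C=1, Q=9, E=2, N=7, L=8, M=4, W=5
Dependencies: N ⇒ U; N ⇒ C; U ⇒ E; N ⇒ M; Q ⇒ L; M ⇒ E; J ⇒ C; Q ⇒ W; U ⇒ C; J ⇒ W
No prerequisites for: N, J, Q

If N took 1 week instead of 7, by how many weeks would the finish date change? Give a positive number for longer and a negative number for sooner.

-1

Actual critical path: N→U→E = 7+9+2 = 18 ⇒ 18 weeks.
N is on the critical path; changing it to 1 makes that path 12 weeks.
Now Q→L = 9+8 = 17 is longest, so the finish becomes 17 weeks.
Change in finish: 17 − 18 = -1 weeks.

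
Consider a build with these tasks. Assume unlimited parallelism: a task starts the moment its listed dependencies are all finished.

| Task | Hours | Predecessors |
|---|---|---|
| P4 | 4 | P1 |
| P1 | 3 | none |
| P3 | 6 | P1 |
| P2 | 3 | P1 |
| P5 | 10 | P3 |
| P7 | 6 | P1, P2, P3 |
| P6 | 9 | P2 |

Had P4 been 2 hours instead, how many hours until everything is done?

Baseline: P1→P3→P5 = 3+6+10 = 19 → 19 hours.
The longest path through P4 is only 7 hours, so P4 has float 12.
That remains the longest chain; total 19 hours.

19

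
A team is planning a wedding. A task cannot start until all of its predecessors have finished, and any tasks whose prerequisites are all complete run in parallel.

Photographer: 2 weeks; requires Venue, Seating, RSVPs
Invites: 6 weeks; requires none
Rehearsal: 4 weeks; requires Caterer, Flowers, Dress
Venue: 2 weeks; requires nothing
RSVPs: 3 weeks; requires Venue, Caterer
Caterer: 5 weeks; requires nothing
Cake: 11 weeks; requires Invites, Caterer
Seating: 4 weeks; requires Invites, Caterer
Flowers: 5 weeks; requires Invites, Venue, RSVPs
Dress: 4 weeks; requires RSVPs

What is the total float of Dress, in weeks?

1

Critical path: Caterer→RSVPs→Flowers→Rehearsal = 5+3+5+4 = 17, so the finish is 17 weeks.
Dress finishes as early as 12 and must finish by 13.
Slack of Dress = 9 − 8 = 1 week.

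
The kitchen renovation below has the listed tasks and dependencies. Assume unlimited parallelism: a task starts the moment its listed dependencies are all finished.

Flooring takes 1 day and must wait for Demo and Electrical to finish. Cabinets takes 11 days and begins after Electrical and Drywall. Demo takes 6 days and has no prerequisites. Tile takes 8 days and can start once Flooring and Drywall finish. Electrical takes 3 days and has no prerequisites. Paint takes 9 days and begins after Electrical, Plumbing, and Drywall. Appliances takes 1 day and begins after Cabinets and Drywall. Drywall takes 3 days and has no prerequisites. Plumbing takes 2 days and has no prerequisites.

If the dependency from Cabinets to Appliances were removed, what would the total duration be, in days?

15

Original critical path: Demo→Flooring→Tile = 6+1+8 = 15 ⇒ 15 days.
Without Cabinets→Appliances, Appliances's earliest start moves from 14 to 3.
After: Demo→Flooring→Tile = 6+1+8 = 15 → 15 days.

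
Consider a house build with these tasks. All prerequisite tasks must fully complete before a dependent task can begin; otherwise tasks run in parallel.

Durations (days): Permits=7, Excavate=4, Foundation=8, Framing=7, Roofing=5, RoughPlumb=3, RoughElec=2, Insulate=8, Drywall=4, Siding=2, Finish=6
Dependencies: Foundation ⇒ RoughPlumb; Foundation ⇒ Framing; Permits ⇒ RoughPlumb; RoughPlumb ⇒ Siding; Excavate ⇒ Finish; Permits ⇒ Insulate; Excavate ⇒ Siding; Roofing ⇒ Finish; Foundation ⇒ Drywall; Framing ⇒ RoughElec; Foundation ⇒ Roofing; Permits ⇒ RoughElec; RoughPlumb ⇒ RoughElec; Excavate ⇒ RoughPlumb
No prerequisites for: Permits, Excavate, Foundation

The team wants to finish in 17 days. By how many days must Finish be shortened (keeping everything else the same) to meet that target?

2

Current finish: 19 days; target: 17.
Finish is on every critical path, so each day cut from Finish cuts the finish by one (this holds down to a finish of 17).
Need 19 − 17 = 2 days off Finish → Finish becomes 4 days, finish becomes 17.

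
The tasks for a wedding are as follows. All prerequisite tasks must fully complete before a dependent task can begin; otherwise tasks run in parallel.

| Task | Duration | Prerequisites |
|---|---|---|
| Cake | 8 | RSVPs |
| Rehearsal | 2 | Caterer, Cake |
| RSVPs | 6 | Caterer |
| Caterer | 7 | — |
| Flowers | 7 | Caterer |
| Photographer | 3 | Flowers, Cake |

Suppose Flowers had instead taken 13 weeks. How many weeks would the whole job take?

24

As given, the longest chain is Caterer→RSVPs→Cake→Photographer = 7+6+8+3 = 24, so the finish is 24 weeks.
Flowers has 7 weeks of float (longest path through it is 17).
No other chain overtakes it, so the finish is 24 weeks.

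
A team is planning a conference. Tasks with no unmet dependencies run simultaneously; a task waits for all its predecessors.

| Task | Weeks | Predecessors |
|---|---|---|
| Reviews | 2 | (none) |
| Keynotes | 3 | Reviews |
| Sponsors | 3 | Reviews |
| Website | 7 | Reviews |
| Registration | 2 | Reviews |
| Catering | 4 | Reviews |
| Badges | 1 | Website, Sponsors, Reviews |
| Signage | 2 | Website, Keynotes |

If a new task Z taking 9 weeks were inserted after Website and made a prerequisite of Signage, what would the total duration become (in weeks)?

20

Originally the schedule takes 11 weeks.
With Z inserted, Signage now waits for max(Website, Keynotes, Z).
New critical path: Reviews→Website→Z→Signage = 2+7+9+2 = 20 ⇒ 20 weeks.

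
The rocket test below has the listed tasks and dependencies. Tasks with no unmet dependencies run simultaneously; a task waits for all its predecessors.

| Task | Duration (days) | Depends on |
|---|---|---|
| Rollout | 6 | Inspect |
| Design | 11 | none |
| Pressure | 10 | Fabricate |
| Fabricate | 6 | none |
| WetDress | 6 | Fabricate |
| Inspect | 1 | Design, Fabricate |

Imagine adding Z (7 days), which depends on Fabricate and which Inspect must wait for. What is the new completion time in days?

20

Originally the job takes 18 days.
With Z inserted, Inspect now waits for max(Design, Fabricate, Z).
New critical path: Fabricate→Z→Inspect→Rollout = 6+7+1+6 = 20 ⇒ 20 days.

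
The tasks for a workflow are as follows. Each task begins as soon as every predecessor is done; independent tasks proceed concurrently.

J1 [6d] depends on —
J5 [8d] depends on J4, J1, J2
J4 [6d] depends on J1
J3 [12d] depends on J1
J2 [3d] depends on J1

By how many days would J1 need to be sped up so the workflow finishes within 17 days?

Current finish: 20 days; target: 17.
J1 is on every critical path, so each day cut from J1 cuts the finish by one (this holds down to a finish of 15).
Need 20 − 17 = 3 days off J1 → J1 becomes 3 days, finish becomes 17.

3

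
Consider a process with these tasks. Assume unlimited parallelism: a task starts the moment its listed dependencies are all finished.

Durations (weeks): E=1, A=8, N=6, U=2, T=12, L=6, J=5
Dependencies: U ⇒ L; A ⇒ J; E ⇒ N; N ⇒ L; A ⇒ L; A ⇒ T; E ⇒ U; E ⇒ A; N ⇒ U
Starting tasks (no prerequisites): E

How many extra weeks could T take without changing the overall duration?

0

Critical path: E→A→T = 1+8+12 = 21, so the finish is 21 weeks.
Longest path through T: 21 weeks (earliest finish 21, latest finish 21).
Slack of T = 9 − 9 = 0 weeks.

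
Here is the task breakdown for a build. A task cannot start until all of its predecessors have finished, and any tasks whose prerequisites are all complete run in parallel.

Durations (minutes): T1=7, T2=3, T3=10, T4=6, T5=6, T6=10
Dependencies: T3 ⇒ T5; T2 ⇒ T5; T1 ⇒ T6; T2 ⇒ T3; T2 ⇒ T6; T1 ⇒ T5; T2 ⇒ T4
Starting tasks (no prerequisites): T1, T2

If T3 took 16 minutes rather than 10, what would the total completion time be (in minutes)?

Baseline: T2→T3→T5 = 3+10+6 = 19 → 19 minutes.
T3 is on the critical path; changing it to 16 makes that path 25 minutes.
The critical path is still T2→T3→T5; finish is now 25 minutes.

25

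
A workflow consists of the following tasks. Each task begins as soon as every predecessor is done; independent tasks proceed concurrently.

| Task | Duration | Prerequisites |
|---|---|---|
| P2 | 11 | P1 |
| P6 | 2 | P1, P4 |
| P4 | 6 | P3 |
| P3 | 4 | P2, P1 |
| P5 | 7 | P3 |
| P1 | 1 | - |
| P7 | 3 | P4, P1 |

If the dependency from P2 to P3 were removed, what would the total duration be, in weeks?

14

Original critical path: P1→P2→P3→P4→P7 = 1+11+4+6+3 = 25 ⇒ 25 weeks.
Without P2→P3, P3's earliest start moves from 12 to 1.
After: P1→P3→P4→P7 = 1+4+6+3 = 14 → 14 weeks.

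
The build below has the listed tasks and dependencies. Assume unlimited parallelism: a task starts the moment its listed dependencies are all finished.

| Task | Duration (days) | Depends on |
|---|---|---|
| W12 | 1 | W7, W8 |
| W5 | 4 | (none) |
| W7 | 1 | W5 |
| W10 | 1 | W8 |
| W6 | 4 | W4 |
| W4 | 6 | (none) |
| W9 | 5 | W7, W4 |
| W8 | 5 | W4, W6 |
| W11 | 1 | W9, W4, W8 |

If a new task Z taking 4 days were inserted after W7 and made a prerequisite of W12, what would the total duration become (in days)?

16

Originally the schedule takes 16 days.
With Z inserted, W12 now waits for max(W7, W8, Z).
New critical path: W4→W6→W8→W10 = 6+4+5+1 = 16 ⇒ 16 days.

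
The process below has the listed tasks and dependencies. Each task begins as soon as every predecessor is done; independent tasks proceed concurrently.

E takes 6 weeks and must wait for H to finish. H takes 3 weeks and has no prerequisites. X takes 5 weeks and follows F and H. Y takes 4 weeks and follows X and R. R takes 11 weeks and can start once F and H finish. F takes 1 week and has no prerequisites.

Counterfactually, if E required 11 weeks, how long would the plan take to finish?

18

As given, the longest chain is H→R→Y = 3+11+4 = 18, so the finish is 18 weeks.
E is off the critical path — its longest chain is 9 weeks, giving 9 of slack.
The critical path is still H→R→Y; finish is now 18 weeks.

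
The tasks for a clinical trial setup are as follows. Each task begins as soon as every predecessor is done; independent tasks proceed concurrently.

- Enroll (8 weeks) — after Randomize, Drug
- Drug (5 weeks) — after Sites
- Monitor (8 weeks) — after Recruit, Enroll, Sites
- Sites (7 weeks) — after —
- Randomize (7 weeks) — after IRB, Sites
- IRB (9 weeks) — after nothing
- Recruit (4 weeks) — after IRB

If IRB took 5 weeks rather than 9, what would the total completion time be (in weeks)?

The binding path is IRB→Randomize→Enroll→Monitor = 9+7+8+8 = 32; finish at 32 weeks.
Since IRB is critical, the -4 change carries straight to that chain (now 28 weeks).
New critical path: Sites→Randomize→Enroll→Monitor = 7+7+8+8 = 30 ⇒ 30 weeks.

30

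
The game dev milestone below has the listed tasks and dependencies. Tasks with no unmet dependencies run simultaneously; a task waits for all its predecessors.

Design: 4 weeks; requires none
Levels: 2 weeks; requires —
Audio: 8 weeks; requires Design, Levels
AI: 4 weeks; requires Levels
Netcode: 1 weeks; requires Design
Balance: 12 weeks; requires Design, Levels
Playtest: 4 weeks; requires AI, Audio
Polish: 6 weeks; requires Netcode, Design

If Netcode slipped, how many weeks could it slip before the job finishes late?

5

The longest chain is Design→Audio→Playtest = 4+8+4 = 16; overall finish 16 weeks.
The longest chain containing Netcode totals 11 weeks.
So Netcode can slip 10 − 5 = 5 weeks.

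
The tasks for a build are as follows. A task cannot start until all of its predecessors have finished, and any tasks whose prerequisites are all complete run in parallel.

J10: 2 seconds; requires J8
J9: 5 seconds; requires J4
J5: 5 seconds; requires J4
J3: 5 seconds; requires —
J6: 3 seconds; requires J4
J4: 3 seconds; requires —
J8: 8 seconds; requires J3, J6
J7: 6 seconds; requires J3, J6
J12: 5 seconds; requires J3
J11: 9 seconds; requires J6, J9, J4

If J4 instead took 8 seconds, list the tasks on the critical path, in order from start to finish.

Actual critical path: J4→J9→J11 = 3+5+9 = 17 ⇒ 17 seconds.
Since J4 is critical, the +5 change carries straight to that chain (now 22 seconds).
The critical path is still J4→J9→J11; finish is now 22 seconds.

J4, J9, J11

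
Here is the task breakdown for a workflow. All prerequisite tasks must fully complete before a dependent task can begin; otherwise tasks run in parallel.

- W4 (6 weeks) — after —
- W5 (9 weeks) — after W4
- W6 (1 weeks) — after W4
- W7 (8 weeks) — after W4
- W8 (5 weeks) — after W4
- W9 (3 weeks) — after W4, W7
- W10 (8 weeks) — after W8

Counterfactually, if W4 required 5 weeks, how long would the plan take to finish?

Critical path before the change: W4→W8→W10 = 6+5+8 = 19 giving 19 weeks.
W4 is on the critical path; changing it to 5 makes that path 18 weeks.
No other chain overtakes it, so the finish is 18 weeks.

18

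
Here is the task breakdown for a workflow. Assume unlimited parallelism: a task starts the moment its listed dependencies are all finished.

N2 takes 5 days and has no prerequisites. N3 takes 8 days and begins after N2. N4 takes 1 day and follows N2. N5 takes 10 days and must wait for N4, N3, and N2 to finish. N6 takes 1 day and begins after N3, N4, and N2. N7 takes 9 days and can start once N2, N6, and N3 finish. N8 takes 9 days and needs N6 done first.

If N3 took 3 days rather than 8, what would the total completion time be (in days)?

Critical path before the change: N2→N3→N5 = 5+8+10 = 23 giving 23 days.
N3 lies on that path, so at 3 days the path becomes 18 days.
That remains the longest chain; total 18 days.

18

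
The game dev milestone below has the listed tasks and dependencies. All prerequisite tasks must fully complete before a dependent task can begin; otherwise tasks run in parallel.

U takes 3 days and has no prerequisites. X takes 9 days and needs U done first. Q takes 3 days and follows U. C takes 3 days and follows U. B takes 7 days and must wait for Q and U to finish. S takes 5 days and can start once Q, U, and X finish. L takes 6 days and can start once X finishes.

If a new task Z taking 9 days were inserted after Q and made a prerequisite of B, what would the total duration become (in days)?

22

Originally the game dev milestone takes 18 days.
With Z inserted, B now waits for max(Q, U, Z).
New critical path: U→Q→Z→B = 3+3+9+7 = 22 ⇒ 22 days.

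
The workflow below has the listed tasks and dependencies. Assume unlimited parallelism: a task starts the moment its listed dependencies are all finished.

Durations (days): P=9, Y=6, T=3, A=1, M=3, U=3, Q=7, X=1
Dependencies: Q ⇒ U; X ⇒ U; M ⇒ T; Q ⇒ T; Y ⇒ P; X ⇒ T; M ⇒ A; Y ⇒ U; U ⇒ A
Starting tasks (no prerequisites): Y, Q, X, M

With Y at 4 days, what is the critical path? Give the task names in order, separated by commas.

As given, the longest chain is Y→P = 6+9 = 15, so the finish is 15 days.
Y lies on that path, so at 4 days the path becomes 13 days.
No other chain overtakes it, so the finish is 13 days.

Y, P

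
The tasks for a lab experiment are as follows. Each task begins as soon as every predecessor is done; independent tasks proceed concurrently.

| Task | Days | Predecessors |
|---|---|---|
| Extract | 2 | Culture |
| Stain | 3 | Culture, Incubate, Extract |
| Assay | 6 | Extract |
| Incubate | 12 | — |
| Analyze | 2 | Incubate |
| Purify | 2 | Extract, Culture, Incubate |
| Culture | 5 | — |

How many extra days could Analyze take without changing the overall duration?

Incubate→Stain = 12+3 = 15 sets the makespan at 15 days.
Longest path through Analyze: 14 days (earliest finish 14, latest finish 15).
So Analyze can slip 15 − 14 = 1 day.

1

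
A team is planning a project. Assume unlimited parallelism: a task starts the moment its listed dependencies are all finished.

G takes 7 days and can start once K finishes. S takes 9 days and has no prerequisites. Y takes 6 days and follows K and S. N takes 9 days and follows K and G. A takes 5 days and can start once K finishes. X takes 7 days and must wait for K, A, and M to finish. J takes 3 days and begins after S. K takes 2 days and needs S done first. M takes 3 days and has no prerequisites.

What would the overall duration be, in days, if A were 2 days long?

27

The binding path is S→K→G→N = 9+2+7+9 = 27; finish at 27 days.
The longest path through A is only 23 days, so A has float 4.
That remains the longest chain; total 27 days.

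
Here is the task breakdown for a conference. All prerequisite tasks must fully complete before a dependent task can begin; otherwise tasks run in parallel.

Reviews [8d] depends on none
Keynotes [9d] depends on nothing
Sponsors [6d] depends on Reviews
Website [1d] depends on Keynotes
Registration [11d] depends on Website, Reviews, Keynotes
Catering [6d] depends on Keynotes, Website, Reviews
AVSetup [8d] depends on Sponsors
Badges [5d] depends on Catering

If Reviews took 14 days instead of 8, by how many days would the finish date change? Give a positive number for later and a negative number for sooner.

6

The binding path is Reviews→Sponsors→AVSetup = 8+6+8 = 22; finish at 22 days.
Since Reviews is critical, the +6 change carries straight to that chain (now 28 days).
No other chain overtakes it, so the finish is 28 days.
Change in finish: 28 − 22 = +6 days.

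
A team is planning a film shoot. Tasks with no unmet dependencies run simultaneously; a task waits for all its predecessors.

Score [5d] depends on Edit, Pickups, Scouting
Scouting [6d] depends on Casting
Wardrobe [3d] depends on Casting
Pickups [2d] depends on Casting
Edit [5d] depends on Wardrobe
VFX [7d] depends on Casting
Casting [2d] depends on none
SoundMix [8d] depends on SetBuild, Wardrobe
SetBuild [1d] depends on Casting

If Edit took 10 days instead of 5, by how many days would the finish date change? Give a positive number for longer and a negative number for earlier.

Actual critical path: Casting→Wardrobe→Edit→Score = 2+3+5+5 = 15 ⇒ 15 days.
Edit is on the critical path; changing it to 10 makes that path 20 days.
No other chain overtakes it, so the finish is 20 days.
Change in finish: 20 − 15 = +5 days.

5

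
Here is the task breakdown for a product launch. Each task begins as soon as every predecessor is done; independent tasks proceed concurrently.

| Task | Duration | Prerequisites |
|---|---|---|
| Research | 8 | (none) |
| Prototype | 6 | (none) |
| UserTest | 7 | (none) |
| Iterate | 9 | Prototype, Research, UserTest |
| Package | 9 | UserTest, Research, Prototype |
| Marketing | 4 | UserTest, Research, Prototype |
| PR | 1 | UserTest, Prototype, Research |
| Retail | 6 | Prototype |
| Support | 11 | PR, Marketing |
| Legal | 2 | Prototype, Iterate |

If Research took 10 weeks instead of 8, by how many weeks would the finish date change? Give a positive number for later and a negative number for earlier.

Critical path before the change: Research→Marketing→Support = 8+4+11 = 23 giving 23 weeks.
Since Research is critical, the +2 change carries straight to that chain (now 25 weeks).
The critical path is still Research→Marketing→Support; finish is now 25 weeks.
Change in finish: 25 − 23 = +2 weeks.

2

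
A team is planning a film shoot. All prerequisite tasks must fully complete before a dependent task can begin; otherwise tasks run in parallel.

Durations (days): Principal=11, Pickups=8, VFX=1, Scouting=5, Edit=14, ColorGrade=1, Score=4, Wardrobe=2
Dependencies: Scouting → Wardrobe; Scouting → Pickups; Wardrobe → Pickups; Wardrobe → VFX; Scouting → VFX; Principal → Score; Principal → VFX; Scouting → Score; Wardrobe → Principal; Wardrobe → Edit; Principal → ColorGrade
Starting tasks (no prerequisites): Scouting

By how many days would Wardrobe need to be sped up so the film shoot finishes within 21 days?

1

Current finish: 22 days; target: 21.
Wardrobe is on every critical path, so each day cut from Wardrobe cuts the finish by one (this holds down to a finish of 21).
Need 22 − 21 = 1 day off Wardrobe → Wardrobe becomes 1 day, finish becomes 21.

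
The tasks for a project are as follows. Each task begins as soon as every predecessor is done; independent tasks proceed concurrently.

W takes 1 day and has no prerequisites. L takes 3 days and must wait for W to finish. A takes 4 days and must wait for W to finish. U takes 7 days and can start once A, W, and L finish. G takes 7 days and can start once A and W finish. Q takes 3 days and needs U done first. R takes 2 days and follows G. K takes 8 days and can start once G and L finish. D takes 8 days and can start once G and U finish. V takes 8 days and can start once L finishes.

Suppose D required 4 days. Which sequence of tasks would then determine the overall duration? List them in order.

The binding path is W→A→U→D = 1+4+7+8 = 20; finish at 20 days.
D is on the critical path; changing it to 4 makes that path 16 days.
The binding chain switches to W→A→G→K = 1+4+7+8 = 20; finish 20 days.

W, A, G, K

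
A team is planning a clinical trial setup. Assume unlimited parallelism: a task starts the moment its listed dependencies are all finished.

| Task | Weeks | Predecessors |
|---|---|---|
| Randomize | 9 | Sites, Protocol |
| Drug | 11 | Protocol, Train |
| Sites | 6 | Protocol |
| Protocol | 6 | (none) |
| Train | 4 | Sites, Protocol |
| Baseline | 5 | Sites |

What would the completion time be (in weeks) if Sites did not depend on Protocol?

21

Original critical path: Protocol→Sites→Train→Drug = 6+6+4+11 = 27 ⇒ 27 weeks.
Without Protocol→Sites, Sites's earliest start moves from 6 to 0.
The longest chain is now Protocol→Train→Drug = 6+4+11 = 21, so the plan takes 21 weeks.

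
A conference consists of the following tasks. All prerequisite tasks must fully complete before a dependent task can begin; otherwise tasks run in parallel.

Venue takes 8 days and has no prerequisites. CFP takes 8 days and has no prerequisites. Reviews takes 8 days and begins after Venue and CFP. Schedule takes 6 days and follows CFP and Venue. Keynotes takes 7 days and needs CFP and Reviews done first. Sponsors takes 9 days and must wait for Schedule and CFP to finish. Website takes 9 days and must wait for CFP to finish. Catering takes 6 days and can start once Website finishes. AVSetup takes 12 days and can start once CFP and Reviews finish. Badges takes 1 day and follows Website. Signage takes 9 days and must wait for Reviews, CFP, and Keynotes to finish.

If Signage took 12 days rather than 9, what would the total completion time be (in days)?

35

As given, the longest chain is Venue→Reviews→Keynotes→Signage = 8+8+7+9 = 32, so the finish is 32 days.
Since Signage is critical, the +3 change carries straight to that chain (now 35 days).
No other chain overtakes it, so the finish is 35 days.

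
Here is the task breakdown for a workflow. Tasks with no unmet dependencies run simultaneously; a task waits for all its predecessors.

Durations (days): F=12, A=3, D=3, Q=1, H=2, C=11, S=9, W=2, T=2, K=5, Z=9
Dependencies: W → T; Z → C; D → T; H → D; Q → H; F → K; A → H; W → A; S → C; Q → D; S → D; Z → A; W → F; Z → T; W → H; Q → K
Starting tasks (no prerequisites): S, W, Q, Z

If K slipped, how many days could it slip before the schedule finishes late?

Critical path: S→C = 9+11 = 20, so the finish is 20 days.
Longest path through K: 19 days (earliest finish 19, latest finish 20).
Float = 20 − 19 = 1.

1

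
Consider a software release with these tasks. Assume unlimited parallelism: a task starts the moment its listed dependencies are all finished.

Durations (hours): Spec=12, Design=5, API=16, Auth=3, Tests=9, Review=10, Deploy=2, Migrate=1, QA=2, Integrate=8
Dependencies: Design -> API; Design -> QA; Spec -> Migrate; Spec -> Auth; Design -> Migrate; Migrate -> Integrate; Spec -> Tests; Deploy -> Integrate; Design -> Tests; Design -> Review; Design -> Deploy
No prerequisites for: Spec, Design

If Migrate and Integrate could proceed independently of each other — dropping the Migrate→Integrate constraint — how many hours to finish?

21

Before: longest chain Spec→Tests = 12+9 = 21, finish 21.
Without Migrate→Integrate, Integrate's earliest start moves from 13 to 7.
New critical path: Spec→Tests = 12+9 = 21 ⇒ 21 hours.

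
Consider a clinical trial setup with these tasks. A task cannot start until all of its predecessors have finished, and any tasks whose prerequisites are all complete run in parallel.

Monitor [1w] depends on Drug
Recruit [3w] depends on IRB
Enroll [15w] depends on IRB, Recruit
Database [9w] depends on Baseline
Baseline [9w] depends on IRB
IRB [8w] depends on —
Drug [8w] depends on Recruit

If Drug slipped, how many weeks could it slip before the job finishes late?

The longest chain is IRB→Recruit→Enroll = 8+3+15 = 26; overall finish 26 weeks.
Drug finishes as early as 19 and must finish by 25.
So Drug can slip 25 − 19 = 6 weeks.

6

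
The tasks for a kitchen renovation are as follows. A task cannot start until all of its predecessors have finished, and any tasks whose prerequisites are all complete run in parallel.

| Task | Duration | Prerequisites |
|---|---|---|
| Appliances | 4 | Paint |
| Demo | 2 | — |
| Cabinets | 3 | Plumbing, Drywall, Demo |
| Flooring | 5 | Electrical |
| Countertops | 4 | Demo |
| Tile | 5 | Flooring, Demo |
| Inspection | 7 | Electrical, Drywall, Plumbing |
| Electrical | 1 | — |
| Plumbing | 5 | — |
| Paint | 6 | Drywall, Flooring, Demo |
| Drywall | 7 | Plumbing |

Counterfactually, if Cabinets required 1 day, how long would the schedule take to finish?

Baseline: Plumbing→Drywall→Paint→Appliances = 5+7+6+4 = 22 → 22 days.
Cabinets is off the critical path — its longest chain is 15 days, giving 7 of slack.
The critical path is still Plumbing→Drywall→Paint→Appliances; finish is now 22 days.

22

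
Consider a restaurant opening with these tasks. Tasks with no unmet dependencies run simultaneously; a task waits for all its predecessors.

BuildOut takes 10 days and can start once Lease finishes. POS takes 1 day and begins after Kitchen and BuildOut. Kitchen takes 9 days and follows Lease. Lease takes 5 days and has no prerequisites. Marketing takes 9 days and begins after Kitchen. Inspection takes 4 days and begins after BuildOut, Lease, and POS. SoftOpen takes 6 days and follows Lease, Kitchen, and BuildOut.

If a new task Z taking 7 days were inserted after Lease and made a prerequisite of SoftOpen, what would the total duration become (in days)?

23

Originally the job takes 23 days.
With Z inserted, SoftOpen now waits for max(Lease, Kitchen, BuildOut, Z).
New critical path: Lease→Kitchen→Marketing = 5+9+9 = 23 ⇒ 23 days.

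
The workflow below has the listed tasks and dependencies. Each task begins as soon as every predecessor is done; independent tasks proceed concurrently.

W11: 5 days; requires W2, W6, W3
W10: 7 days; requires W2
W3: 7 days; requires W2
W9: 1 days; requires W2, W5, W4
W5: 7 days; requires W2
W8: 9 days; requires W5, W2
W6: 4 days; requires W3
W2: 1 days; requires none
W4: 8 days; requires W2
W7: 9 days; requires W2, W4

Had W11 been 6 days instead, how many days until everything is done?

Baseline: W2→W4→W7 = 1+8+9 = 18 → 18 days.
W11 is off the critical path — its longest chain is 17 days, giving 1 of slack.
Now W2→W3→W6→W11 = 1+7+4+6 = 18 is longest, so the finish becomes 18 days.

18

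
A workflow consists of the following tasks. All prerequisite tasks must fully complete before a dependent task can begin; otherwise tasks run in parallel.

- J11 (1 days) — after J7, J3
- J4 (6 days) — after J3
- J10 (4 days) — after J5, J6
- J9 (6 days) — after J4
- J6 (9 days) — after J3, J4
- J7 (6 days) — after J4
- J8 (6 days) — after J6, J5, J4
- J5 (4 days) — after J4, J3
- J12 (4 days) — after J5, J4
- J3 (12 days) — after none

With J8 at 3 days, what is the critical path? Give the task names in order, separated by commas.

Actual critical path: J3→J4→J6→J8 = 12+6+9+6 = 33 ⇒ 33 days.
J8 lies on that path, so at 3 days the path becomes 30 days.
The binding chain switches to J3→J4→J6→J10 = 12+6+9+4 = 31; finish 31 days.

J3, J4, J6, J10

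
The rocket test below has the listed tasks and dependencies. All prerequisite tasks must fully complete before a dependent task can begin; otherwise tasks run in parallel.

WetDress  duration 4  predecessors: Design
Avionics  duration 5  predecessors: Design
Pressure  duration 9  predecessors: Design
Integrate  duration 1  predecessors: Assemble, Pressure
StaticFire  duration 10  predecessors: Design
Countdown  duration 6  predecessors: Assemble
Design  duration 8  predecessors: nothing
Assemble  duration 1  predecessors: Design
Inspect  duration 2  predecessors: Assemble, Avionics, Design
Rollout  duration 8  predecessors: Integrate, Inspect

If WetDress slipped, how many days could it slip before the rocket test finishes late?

The longest chain is Design→Pressure→Integrate→Rollout = 8+9+1+8 = 26; overall finish 26 days.
WetDress finishes as early as 12 and must finish by 26.
So WetDress can slip 26 − 12 = 14 days.

14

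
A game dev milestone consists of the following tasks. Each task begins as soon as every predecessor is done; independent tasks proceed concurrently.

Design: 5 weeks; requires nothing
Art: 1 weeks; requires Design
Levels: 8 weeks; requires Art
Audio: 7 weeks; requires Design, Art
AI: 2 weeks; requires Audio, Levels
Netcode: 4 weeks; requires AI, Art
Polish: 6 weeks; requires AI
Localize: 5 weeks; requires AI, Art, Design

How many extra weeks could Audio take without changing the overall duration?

1

Design→Art→Levels→AI→Polish = 5+1+8+2+6 = 22 sets the makespan at 22 weeks.
The longest chain containing Audio totals 21 weeks.
Slack of Audio = 7 − 6 = 1 week.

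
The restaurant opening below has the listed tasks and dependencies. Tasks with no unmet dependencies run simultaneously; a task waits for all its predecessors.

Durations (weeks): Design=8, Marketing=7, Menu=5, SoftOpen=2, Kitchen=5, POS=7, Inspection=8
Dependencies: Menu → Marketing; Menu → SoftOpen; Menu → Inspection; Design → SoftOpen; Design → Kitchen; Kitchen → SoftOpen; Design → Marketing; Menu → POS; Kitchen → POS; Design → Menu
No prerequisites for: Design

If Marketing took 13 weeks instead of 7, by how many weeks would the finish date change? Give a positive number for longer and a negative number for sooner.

5

The binding path is Design→Menu→Inspection = 8+5+8 = 21; finish at 21 weeks.
Marketing has 1 week of float (longest path through it is 20).
Now Design→Menu→Marketing = 8+5+13 = 26 is longest, so the finish becomes 26 weeks.
Change in finish: 26 − 21 = +5 weeks.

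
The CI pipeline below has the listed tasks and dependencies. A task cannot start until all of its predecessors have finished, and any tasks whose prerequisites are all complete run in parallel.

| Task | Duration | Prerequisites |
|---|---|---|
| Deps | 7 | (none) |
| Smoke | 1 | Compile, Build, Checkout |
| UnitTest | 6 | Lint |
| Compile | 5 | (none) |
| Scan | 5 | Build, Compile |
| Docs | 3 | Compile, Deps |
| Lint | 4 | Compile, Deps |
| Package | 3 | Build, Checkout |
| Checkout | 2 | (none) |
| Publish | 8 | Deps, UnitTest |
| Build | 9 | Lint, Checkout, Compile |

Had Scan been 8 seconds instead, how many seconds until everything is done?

28

The binding path is Deps→Lint→Build→Scan = 7+4+9+5 = 25; finish at 25 seconds.
Scan is on the critical path; changing it to 8 makes that path 28 seconds.
The critical path is still Deps→Lint→Build→Scan; finish is now 28 seconds.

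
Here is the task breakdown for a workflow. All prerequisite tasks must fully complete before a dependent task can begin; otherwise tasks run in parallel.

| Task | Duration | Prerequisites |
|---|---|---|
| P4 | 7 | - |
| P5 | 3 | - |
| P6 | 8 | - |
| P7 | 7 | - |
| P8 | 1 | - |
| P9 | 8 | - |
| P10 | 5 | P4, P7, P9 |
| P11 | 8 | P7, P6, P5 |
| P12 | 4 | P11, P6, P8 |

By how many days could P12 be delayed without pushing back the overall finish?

The longest chain is P6→P11→P12 = 8+8+4 = 20; overall finish 20 days.
The longest chain containing P12 totals 20 days.
Slack of P12 = 16 − 16 = 0 days.

0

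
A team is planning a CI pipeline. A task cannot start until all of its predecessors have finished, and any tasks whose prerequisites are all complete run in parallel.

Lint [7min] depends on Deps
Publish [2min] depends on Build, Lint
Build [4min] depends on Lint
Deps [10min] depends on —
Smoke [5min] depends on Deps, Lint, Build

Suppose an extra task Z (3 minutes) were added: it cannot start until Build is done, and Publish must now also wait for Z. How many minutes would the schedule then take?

Originally the schedule takes 26 minutes.
With Z inserted, Publish now waits for max(Build, Lint, Z).
New critical path: Deps→Lint→Build→Z→Publish = 10+7+4+3+2 = 26 ⇒ 26 minutes.

26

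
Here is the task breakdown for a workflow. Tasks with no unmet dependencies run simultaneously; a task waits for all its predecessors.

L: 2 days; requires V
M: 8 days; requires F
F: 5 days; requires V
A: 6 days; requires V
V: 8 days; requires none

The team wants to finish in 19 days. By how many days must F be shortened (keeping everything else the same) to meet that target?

2

Current finish: 21 days; target: 19.
F is on every critical path, so each day cut from F cuts the finish by one (this holds down to a finish of 17).
Need 21 − 19 = 2 days off F → F becomes 3 days, finish becomes 19.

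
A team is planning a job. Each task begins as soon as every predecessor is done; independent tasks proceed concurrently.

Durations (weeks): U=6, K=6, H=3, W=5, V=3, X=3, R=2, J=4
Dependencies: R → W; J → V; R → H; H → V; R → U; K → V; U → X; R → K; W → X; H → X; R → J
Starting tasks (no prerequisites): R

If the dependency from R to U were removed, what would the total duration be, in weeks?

Original critical path: R→U→X = 2+6+3 = 11 ⇒ 11 weeks.
Without R→U, U's earliest start moves from 2 to 0.
The longest chain is now R→K→V = 2+6+3 = 11, so the job takes 11 weeks.

11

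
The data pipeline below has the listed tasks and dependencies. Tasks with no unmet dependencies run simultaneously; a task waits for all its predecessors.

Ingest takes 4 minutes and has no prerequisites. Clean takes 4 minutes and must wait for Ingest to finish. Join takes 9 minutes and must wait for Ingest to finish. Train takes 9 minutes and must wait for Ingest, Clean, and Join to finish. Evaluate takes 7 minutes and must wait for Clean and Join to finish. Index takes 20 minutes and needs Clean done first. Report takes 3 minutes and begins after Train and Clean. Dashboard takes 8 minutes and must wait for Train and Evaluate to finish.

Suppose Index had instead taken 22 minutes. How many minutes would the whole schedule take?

The binding path is Ingest→Join→Train→Dashboard = 4+9+9+8 = 30; finish at 30 minutes.
Index is off the critical path — its longest chain is 28 minutes, giving 2 of slack.
The binding chain switches to Ingest→Clean→Index = 4+4+22 = 30; finish 30 minutes.

30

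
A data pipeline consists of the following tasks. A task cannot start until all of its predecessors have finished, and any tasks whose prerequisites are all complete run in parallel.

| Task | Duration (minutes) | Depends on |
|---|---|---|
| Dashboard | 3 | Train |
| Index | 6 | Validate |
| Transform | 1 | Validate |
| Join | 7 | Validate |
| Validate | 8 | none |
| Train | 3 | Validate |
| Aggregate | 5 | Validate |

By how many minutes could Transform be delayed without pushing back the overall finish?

Critical path: Validate→Join = 8+7 = 15, so the finish is 15 minutes.
Transform finishes as early as 9 and must finish by 15.
Slack of Transform = 14 − 8 = 6 minutes.

6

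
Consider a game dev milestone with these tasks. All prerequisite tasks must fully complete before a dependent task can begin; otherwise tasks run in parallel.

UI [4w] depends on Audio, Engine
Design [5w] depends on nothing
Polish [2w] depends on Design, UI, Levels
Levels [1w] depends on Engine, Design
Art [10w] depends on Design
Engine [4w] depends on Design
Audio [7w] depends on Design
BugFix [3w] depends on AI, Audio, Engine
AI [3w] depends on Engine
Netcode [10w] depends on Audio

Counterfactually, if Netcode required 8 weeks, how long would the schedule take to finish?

Actual critical path: Design→Audio→Netcode = 5+7+10 = 22 ⇒ 22 weeks.
Netcode is on the critical path; changing it to 8 makes that path 20 weeks.
The critical path is still Design→Audio→Netcode; finish is now 20 weeks.

20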